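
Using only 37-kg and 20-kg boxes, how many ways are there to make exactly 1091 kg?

Need nonnegative integers with 37j + 20k = 1091.
gcd(37, 20) = 1, and 37·(-7) + 20·(13) = 1.
So (j₀, k₀) = (-7637, 14183); general j = -7637 + 20t, k = 14183 - 37t.
j ≥ 0 ⇒ t ≥ 382; k ≥ 0 ⇒ t ≤ 383. That's 2 values of t.

2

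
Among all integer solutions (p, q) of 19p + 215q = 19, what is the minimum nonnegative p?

1

gcd(215, 19):
  215 = 11·19 + 6
  19 = 3·6 + 1
  6 = 6·1
so gcd(215, 19) = 1.
1 divides 19, so solutions exist.
Back-substitute for Bézout coefficients:
  1 = 19 - 3·6
  ... = 19·(34) + 215·(-3)
Scale by 19/1 = 19: (p₀, q₀) = (646, -57).
General solution: p = 646 + 215t, q = -57 - 19t for integer t.
p ≥ 0: smallest is 646 mod 215 = 1 (at t = -3), with q = 0.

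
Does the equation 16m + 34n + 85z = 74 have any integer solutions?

gcd(34, 16) = 2  (34 = 2·16 + 2, 16 = 8·2).
gcd(2, 85) = 1.
1 divides 74, so integer solutions exist.

yes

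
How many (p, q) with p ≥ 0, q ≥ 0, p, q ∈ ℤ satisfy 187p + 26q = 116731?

gcd(187, 26) = 1.
By Bézout, 187*(-5) + 26*(36) = 1.
One solution: (19, 4353).
General: p = 19 + 26t, q = 4353 - 187t.
p ≥ 0 ⇒ t ≥ 0; q ≥ 0 ⇒ t ≤ 23. So t ∈ [0, 23]: 24 solutions.

24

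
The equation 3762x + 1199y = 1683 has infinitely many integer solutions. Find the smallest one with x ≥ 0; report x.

gcd(3762, 1199):
  3762 = 3·1199 + 165
  1199 = 7·165 + 44
  165 = 3·44 + 33
  44 = 1·33 + 11
  33 = 3·11
so gcd(3762, 1199) = 11.
11 divides 1683, so solutions exist.
Back-substitute for Bézout coefficients:
  11 = 44 - 1·33
  ... = 3762·(-29) + 1199·(91)
Scale by 1683/11 = 153: (x₀, y₀) = (-4437, 13923).
General solution: x = -4437 + 109t, y = 13923 - 342t for integer t.
x ≥ 0: smallest is -4437 mod 109 = 32 (at t = 41), with y = -99.

32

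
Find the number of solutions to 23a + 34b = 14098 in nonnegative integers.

gcd(34, 23):
  34 = 1·23 + 11
  23 = 2·11 + 1
  11 = 11·1
so gcd(34, 23) = 1.
Back-substitute for Bézout coefficients:
  1 = 23 - 2·11
  ... = 23·(3) + 34·(-2)
Scale by 14098: one solution is (42294, -28196). Reduce a mod 34: (32, 393).
General: a = 32 + 34t, b = 393 - 23t.
a ≥ 0 ⇒ t ≥ 0; b ≥ 0 ⇒ t ≤ 17. So t ∈ [0, 17]: 18 solutions.

18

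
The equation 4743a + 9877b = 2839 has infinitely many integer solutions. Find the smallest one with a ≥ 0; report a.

36

gcd(9877, 4743):
  9877 = 2*4743 + 391
  4743 = 12*391 + 51
  391 = 7*51 + 34
  51 = 1*34 + 17
  34 = 2*17
so gcd(9877, 4743) = 17.
17 divides 2839, so solutions exist.
Back-substitute for Bézout coefficients:
  17 = 51 - 1*34
  ... = 4743*(202) + 9877*(-97)
Scale by 2839/17 = 167: (a₀, b₀) = (33734, -16199).
General solution: a = 33734 + 581t, b = -16199 - 279t for integer t.
a ≥ 0: smallest is 33734 mod 581 = 36 (at t = -58), with b = -17.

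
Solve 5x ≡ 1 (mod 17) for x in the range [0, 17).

gcd(17, 5) = 1  (17 = 3×5 + 2, 5 = 2×2 + 1, 2 = 2×1).
Back-substituting, 5×(7) + 17×(-2) = 1.
So 5×7 ≡ 1 (mod 17), and 7 mod 17 = 7.

7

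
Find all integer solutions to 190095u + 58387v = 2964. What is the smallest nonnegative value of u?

gcd(190095, 58387):
  190095 = 3*58387 + 14934
  58387 = 3*14934 + 13585
  14934 = 1*13585 + 1349
  13585 = 10*1349 + 95
  1349 = 14*95 + 19
  95 = 5*19
so gcd(190095, 58387) = 19.
19 divides 2964, so solutions exist.
Back-substitute for Bézout coefficients:
  19 = 1349 - 14*95
  ... = 190095*(606) + 58387*(-1973)
Scale by 2964/19 = 156: (u₀, v₀) = (94536, -307788).
General solution: u = 94536 + 3073t, v = -307788 - 10005t for integer t.
u ≥ 0: smallest is 94536 mod 3073 = 2346 (at t = -30), with v = -7638.

2346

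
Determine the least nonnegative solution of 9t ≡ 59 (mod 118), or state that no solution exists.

59

gcd(118, 9):
  118 = 13·9 + 1
  9 = 9·1
so gcd(118, 9) = 1.
1 divides 59, so solutions exist.
Back-substitute for Bézout coefficients:
  1 = 118 - 13·9
  ... = 9·(-13) + 118·(1)
So 9·(-13) ≡ 1 (mod 118); multiply by 59: t ≡ -767 (mod 118).
Smallest nonnegative: t = -767 mod 118 = 59.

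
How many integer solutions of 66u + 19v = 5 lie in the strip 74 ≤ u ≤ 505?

23

gcd(66, 19):
  66 = 3×19 + 9
  19 = 2×9 + 1
  9 = 9×1
so gcd(66, 19) = 1.
Back-substitute for Bézout coefficients:
  1 = 19 - 2×9
  ... = 66×(-2) + 19×(7)
Scale by 5: particular solution (-10, 35); reduce u mod 19: (9, -31).
General solution: u = 9 + 19t, v = -31 - 66t for integer t.
74 ≤ 9 + 19t ≤ 505 gives t ∈ [4, 26], which is 23 values.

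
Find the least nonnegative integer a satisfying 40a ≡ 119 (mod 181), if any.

98

gcd(181, 40) = 1  (181 = 4·40 + 21, 40 = 1·21 + 19, 21 = 1·19 + 2, 19 = 9·2 + 1, 2 = 2·1).
1 divides 119, so solutions exist.
Back-substituting, 40·(86) + 181·(-19) = 1.
So 40·(86) ≡ 1 (mod 181); multiply by 119: a ≡ 10234 (mod 181).
Smallest nonnegative: a = 10234 mod 181 = 98.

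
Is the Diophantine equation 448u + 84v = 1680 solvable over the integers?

gcd(448, 84):
  448 = 5*84 + 28
  84 = 3*28
so gcd(448, 84) = 28.
28 divides 1680, so integer solutions exist.

yes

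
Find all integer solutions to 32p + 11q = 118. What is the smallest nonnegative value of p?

gcd(32, 11) = 1.
1 divides 118, so solutions exist.
By Bézout, 32*(-1) + 11*(3) = 1.
Scale by 118/1 = 118: (p₀, q₀) = (-118, 354).
General solution: p = -118 + 11t, q = 354 - 32t for integer t.
p ≥ 0: smallest is -118 mod 11 = 3 (at t = 11), with q = 2.

3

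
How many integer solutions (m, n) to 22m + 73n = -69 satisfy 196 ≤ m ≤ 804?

gcd(73, 22) = 1.
By Bézout, 22×(10) + 73×(-3) = 1.
Particular solution: (40, -13).
General solution: m = 40 + 73t, n = -13 - 22t for integer t.
196 ≤ 40 + 73t ≤ 804 gives t ∈ [3, 10], which is 8 values.

8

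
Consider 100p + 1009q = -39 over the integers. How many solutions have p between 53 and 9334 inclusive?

gcd(1009, 100) = 1  (1009 = 10·100 + 9, 100 = 11·9 + 1, 9 = 9·1).
Back-substituting, 100·(111) + 1009·(-11) = 1.
Scale by -39: particular solution (-4329, 429); reduce p mod 1009: (716, -71).
General solution: p = 716 + 1009t, q = -71 - 100t for integer t.
53 ≤ 716 + 1009t ≤ 9334 gives t ∈ [0, 8], which is 9 values.

9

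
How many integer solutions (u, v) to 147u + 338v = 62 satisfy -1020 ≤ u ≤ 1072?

6

gcd(338, 147) = 1  (338 = 2·147 + 44, 147 = 3·44 + 15, 44 = 2·15 + 14, 15 = 1·14 + 1, 14 = 14·1).
Back-substituting, 147·(23) + 338·(-10) = 1.
Scale by 62: particular solution (1426, -620); reduce u mod 338: (74, -32).
General solution: u = 74 + 338t, v = -32 - 147t for integer t.
-1020 ≤ 74 + 338t ≤ 1072 gives t ∈ [-3, 2], which is 6 values.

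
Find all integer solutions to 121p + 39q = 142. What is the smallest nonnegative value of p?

16

gcd(121, 39) = 1.
1 divides 142, so solutions exist.
By Bézout, 121·(10) + 39·(-31) = 1.
Scale by 142/1 = 142: (p₀, q₀) = (1420, -4402).
General solution: p = 1420 + 39t, q = -4402 - 121t for integer t.
p ≥ 0: smallest is 1420 mod 39 = 16 (at t = -36), with q = -46.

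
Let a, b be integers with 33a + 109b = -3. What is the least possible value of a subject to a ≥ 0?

gcd(109, 33):
  109 = 3×33 + 10
  33 = 3×10 + 3
  10 = 3×3 + 1
  3 = 3×1
so gcd(109, 33) = 1.
1 divides -3, so solutions exist.
Back-substitute for Bézout coefficients:
  1 = 10 - 3×3
  ... = 33×(-33) + 109×(10)
Scale by -3/1 = -3: (a₀, b₀) = (99, -30).
General solution: a = 99 + 109t, b = -30 - 33t for integer t.
a ≥ 0: smallest is 99 mod 109 = 99 (at t = 0), with b = -30.

99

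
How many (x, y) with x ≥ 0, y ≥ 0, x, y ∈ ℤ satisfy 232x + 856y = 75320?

3

gcd(856, 232):
  856 = 3×232 + 160
  232 = 1×160 + 72
  160 = 2×72 + 16
  72 = 4×16 + 8
  16 = 2×8
so gcd(856, 232) = 8.
Back-substitute for Bézout coefficients:
  8 = 72 - 4×16
  ... = 232×(48) + 856×(-13)
Scale by 9415: one solution is (451920, -122395). Reduce x mod 107: (59, 72).
General: x = 59 + 107t, y = 72 - 29t.
x ≥ 0 ⇒ t ≥ 0; y ≥ 0 ⇒ t ≤ 2. So t ∈ [0, 2]: 3 solutions.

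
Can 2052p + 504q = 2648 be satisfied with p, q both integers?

no

gcd(2052, 504) = 36  (2052 = 4×504 + 36, 504 = 14×36).
36 does not divide 2648 (remainder 20), so no integer solutions.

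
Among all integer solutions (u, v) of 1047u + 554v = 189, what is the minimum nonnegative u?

gcd(1047, 554) = 1  (1047 = 1·554 + 493, 554 = 1·493 + 61, 493 = 8·61 + 5, 61 = 12·5 + 1, 5 = 5·1).
1 divides 189, so solutions exist.
Back-substituting, 1047·(-109) + 554·(206) = 1.
Scale by 189/1 = 189: (u₀, v₀) = (-20601, 38934).
General solution: u = -20601 + 554t, v = 38934 - 1047t for integer t.
u ≥ 0: smallest is -20601 mod 554 = 451 (at t = 38), with v = -852.

451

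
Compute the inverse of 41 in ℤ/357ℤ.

209

gcd(357, 41):
  357 = 8·41 + 29
  41 = 1·29 + 12
  29 = 2·12 + 5
  12 = 2·5 + 2
  5 = 2·2 + 1
  2 = 2·1
so gcd(357, 41) = 1.
Back-substitute for Bézout coefficients:
  1 = 5 - 2·2
  ... = 41·(-148) + 357·(17)
So 41·-148 ≡ 1 (mod 357), and -148 mod 357 = 209.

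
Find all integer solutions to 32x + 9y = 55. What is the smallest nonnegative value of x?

2

gcd(32, 9) = 1  (32 = 3·9 + 5, 9 = 1·5 + 4, 5 = 1·4 + 1, 4 = 4·1).
1 divides 55, so solutions exist.
Back-substituting, 32·(2) + 9·(-7) = 1.
Scale by 55/1 = 55: (x₀, y₀) = (110, -385).
General solution: x = 110 + 9t, y = -385 - 32t for integer t.
x ≥ 0: smallest is 110 mod 9 = 2 (at t = -12), with y = -1.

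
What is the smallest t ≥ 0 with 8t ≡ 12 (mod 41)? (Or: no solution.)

gcd(41, 8) = 1.
1 divides 12, so solutions exist.
By Bézout, 8*(-5) + 41*(1) = 1.
So 8*(-5) ≡ 1 (mod 41); multiply by 12: t ≡ -60 (mod 41).
Smallest nonnegative: t = -60 mod 41 = 22.

22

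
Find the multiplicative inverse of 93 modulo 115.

47

gcd(115, 93):
  115 = 1·93 + 22
  93 = 4·22 + 5
  22 = 4·5 + 2
  5 = 2·2 + 1
  2 = 2·1
so gcd(115, 93) = 1.
Back-substitute for Bézout coefficients:
  1 = 5 - 2·2
  ... = 93·(47) + 115·(-38)
So 93·47 ≡ 1 (mod 115), and 47 mod 115 = 47.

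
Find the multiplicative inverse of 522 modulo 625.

358

gcd(625, 522) = 1  (625 = 1·522 + 103, 522 = 5·103 + 7, 103 = 14·7 + 5, 7 = 1·5 + 2, 5 = 2·2 + 1, 2 = 2·1).
Back-substituting, 522·(-267) + 625·(223) = 1.
So 522·-267 ≡ 1 (mod 625), and -267 mod 625 = 358.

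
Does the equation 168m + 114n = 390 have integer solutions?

gcd(168, 114) = 6  (168 = 1*114 + 54, 114 = 2*54 + 6, 54 = 9*6).
6 divides 390, so integer solutions exist.

yes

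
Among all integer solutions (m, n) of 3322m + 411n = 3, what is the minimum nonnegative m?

399

gcd(3322, 411):
  3322 = 8*411 + 34
  411 = 12*34 + 3
  34 = 11*3 + 1
  3 = 3*1
so gcd(3322, 411) = 1.
1 divides 3, so solutions exist.
Back-substitute for Bézout coefficients:
  1 = 34 - 11*3
  ... = 3322*(133) + 411*(-1075)
Scale by 3/1 = 3: (m₀, n₀) = (399, -3225).
General solution: m = 399 + 411t, n = -3225 - 3322t for integer t.
m ≥ 0: smallest is 399 mod 411 = 399 (at t = 0), with n = -3225.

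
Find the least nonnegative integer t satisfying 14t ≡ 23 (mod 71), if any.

27

gcd(71, 14):
  71 = 5·14 + 1
  14 = 14·1
so gcd(71, 14) = 1.
1 divides 23, so solutions exist.
Back-substitute for Bézout coefficients:
  1 = 71 - 5·14
  ... = 14·(-5) + 71·(1)
So 14·(-5) ≡ 1 (mod 71); multiply by 23: t ≡ -115 (mod 71).
Smallest nonnegative: t = -115 mod 71 = 27.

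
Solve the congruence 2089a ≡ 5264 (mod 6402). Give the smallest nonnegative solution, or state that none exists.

5384

gcd(6402, 2089) = 1  (6402 = 3·2089 + 135, 2089 = 15·135 + 64, 135 = 2·64 + 7, 64 = 9·7 + 1, 7 = 7·1).
1 divides 5264, so solutions exist.
Back-substituting, 2089·(901) + 6402·(-294) = 1.
So 2089·(901) ≡ 1 (mod 6402); multiply by 5264: a ≡ 4742864 (mod 6402).
Smallest nonnegative: a = 4742864 mod 6402 = 5384.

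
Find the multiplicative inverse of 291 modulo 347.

gcd(347, 291):
  347 = 1×291 + 56
  291 = 5×56 + 11
  56 = 5×11 + 1
  11 = 11×1
so gcd(347, 291) = 1.
Back-substitute for Bézout coefficients:
  1 = 56 - 5×11
  ... = 291×(-31) + 347×(26)
So 291×-31 ≡ 1 (mod 347), and -31 mod 347 = 316.

316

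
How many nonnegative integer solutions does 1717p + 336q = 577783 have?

gcd(1717, 336) = 1  (1717 = 5·336 + 37, 336 = 9·37 + 3, 37 = 12·3 + 1, 3 = 3·1).
Back-substituting, 1717·(109) + 336·(-557) = 1.
Scale by 577783: one solution is (62978347, -321825131). Reduce p mod 336: (187, 764).
General: p = 187 + 336t, q = 764 - 1717t.
p ≥ 0 ⇒ t ≥ 0; q ≥ 0 ⇒ t ≤ 0. So t ∈ [0, 0]: 1 solution.

1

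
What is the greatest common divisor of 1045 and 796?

gcd(1045, 796):
  1045 = 1×796 + 249
  796 = 3×249 + 49
  249 = 5×49 + 4
  49 = 12×4 + 1
  4 = 4×1
so gcd(1045, 796) = 1.

1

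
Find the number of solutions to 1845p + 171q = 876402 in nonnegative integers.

25

gcd(1845, 171):
  1845 = 10×171 + 135
  171 = 1×135 + 36
  135 = 3×36 + 27
  36 = 1×27 + 9
  27 = 3×9
so gcd(1845, 171) = 9.
Back-substitute for Bézout coefficients:
  9 = 36 - 1×27
  ... = 1845×(-5) + 171×(54)
Scale by 97378: one solution is (-486890, 5258412). Reduce p mod 19: (4, 5082).
General: p = 4 + 19t, q = 5082 - 205t.
p ≥ 0 ⇒ t ≥ 0; q ≥ 0 ⇒ t ≤ 24. So t ∈ [0, 24]: 25 solutions.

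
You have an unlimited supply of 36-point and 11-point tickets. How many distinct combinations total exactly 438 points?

1

Need nonnegative integers with 36j + 11k = 438.
gcd(36, 11) = 1, and 36·(4) + 11·(-13) = 1.
So (j₀, k₀) = (1752, -5694); general j = 1752 + 11t, k = -5694 - 36t.
j ≥ 0 ⇒ t ≥ -159; k ≥ 0 ⇒ t ≤ -159. That's 1 value of t.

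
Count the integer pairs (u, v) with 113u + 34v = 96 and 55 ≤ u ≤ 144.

2

gcd(113, 34):
  113 = 3*34 + 11
  34 = 3*11 + 1
  11 = 11*1
so gcd(113, 34) = 1.
Back-substitute for Bézout coefficients:
  1 = 34 - 3*11
  ... = 113*(-3) + 34*(10)
Scale by 96: particular solution (-288, 960); reduce u mod 34: (18, -57).
General solution: u = 18 + 34t, v = -57 - 113t for integer t.
55 ≤ 18 + 34t ≤ 144 gives t ∈ [2, 3], which is 2 values.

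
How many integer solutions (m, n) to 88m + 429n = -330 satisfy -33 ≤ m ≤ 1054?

28

gcd(429, 88) = 11  (429 = 4×88 + 77, 88 = 1×77 + 11, 77 = 7×11).
Back-substituting, 88×(5) + 429×(-1) = 11.
Scale by -30: particular solution (-150, 30); reduce m mod 39: (6, -2).
General solution: m = 6 + 39t, n = -2 - 8t for integer t.
-33 ≤ 6 + 39t ≤ 1054 gives t ∈ [-1, 26], which is 28 values.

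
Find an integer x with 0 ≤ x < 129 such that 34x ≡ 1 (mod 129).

gcd(129, 34):
  129 = 3*34 + 27
  34 = 1*27 + 7
  27 = 3*7 + 6
  7 = 1*6 + 1
  6 = 6*1
so gcd(129, 34) = 1.
Back-substitute for Bézout coefficients:
  1 = 7 - 1*6
  ... = 34*(19) + 129*(-5)
So 34*19 ≡ 1 (mod 129), and 19 mod 129 = 19.

19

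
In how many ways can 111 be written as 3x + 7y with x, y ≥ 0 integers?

6

gcd(7, 3) = 1.
By Bézout, 3·(-2) + 7·(1) = 1.
One solution: (2, 15).
General: x = 2 + 7t, y = 15 - 3t.
x ≥ 0 ⇒ t ≥ 0; y ≥ 0 ⇒ t ≤ 5. So t ∈ [0, 5]: 6 solutions.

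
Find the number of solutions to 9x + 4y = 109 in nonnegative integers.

3

gcd(9, 4) = 1.
By Bézout, 9×(1) + 4×(-2) = 1.
One solution: (1, 25).
General: x = 1 + 4t, y = 25 - 9t.
x ≥ 0 ⇒ t ≥ 0; y ≥ 0 ⇒ t ≤ 2. So t ∈ [0, 2]: 3 solutions.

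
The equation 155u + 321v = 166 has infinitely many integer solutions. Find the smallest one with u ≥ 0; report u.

gcd(321, 155) = 1  (321 = 2*155 + 11, 155 = 14*11 + 1, 11 = 11*1).
1 divides 166, so solutions exist.
Back-substituting, 155*(29) + 321*(-14) = 1.
Scale by 166/1 = 166: (u₀, v₀) = (4814, -2324).
General solution: u = 4814 + 321t, v = -2324 - 155t for integer t.
u ≥ 0: smallest is 4814 mod 321 = 320 (at t = -14), with v = -154.

320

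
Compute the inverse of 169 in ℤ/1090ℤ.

gcd(1090, 169) = 1.
By Bézout, 169×(129) + 1090×(-20) = 1.
So 169×129 ≡ 1 (mod 1090), and 129 mod 1090 = 129.

129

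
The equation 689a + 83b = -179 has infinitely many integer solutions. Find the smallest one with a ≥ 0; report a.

gcd(689, 83):
  689 = 8*83 + 25
  83 = 3*25 + 8
  25 = 3*8 + 1
  8 = 8*1
so gcd(689, 83) = 1.
1 divides -179, so solutions exist.
Back-substitute for Bézout coefficients:
  1 = 25 - 3*8
  ... = 689*(10) + 83*(-83)
Scale by -179/1 = -179: (a₀, b₀) = (-1790, 14857).
General solution: a = -1790 + 83t, b = 14857 - 689t for integer t.
a ≥ 0: smallest is -1790 mod 83 = 36 (at t = 22), with b = -301.

36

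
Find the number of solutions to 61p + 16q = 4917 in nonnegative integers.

5

gcd(61, 16) = 1  (61 = 3*16 + 13, 16 = 1*13 + 3, 13 = 4*3 + 1, 3 = 3*1).
Back-substituting, 61*(5) + 16*(-19) = 1.
Scale by 4917: one solution is (24585, -93423). Reduce p mod 16: (9, 273).
General: p = 9 + 16t, q = 273 - 61t.
p ≥ 0 ⇒ t ≥ 0; q ≥ 0 ⇒ t ≤ 4. So t ∈ [0, 4]: 5 solutions.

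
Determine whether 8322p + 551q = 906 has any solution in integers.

no

gcd(8322, 551) = 19  (8322 = 15·551 + 57, 551 = 9·57 + 38, 57 = 1·38 + 19, 38 = 2·19).
19 does not divide 906 (remainder 13), so no integer solutions.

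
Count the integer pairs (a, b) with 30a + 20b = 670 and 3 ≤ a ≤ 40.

19

gcd(30, 20) = 10.
By Bézout, 30·(1) + 20·(-1) = 10.
Particular solution: (1, 32).
General solution: a = 1 + 2t, b = 32 - 3t for integer t.
3 ≤ 1 + 2t ≤ 40 gives t ∈ [1, 19], which is 19 values.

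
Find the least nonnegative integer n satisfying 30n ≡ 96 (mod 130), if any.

gcd(130, 30) = 10.
10 does not divide 96, so the congruence has no solution.

no solution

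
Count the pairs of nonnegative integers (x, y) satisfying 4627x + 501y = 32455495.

gcd(4627, 501) = 1.
By Bézout, 4627*(-242) + 501*(2235) = 1.
One solution: (316, 61863).
General: x = 316 + 501t, y = 61863 - 4627t.
x ≥ 0 ⇒ t ≥ 0; y ≥ 0 ⇒ t ≤ 13. So t ∈ [0, 13]: 14 solutions.

14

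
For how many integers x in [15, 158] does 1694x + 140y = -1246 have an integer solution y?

14

gcd(1694, 140) = 14  (1694 = 12×140 + 14, 140 = 10×14).
Back-substituting, 1694×(1) + 140×(-12) = 14.
Scale by -89: particular solution (-89, 1068); reduce x mod 10: (1, -21).
General solution: x = 1 + 10t, y = -21 - 121t for integer t.
15 ≤ 1 + 10t ≤ 158 gives t ∈ [2, 15], which is 14 values.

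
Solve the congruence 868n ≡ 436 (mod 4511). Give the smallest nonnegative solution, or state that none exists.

1913

gcd(4511, 868):
  4511 = 5·868 + 171
  868 = 5·171 + 13
  171 = 13·13 + 2
  13 = 6·2 + 1
  2 = 2·1
so gcd(4511, 868) = 1.
1 divides 436, so solutions exist.
Back-substitute for Bézout coefficients:
  1 = 13 - 6·2
  ... = 868·(2084) + 4511·(-401)
So 868·(2084) ≡ 1 (mod 4511); multiply by 436: n ≡ 908624 (mod 4511).
Smallest nonnegative: n = 908624 mod 4511 = 1913.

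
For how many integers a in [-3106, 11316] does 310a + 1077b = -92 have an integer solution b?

14

gcd(1077, 310) = 1.
By Bézout, 310*(337) + 1077*(-97) = 1.
Particular solution: (229, -66).
General solution: a = 229 + 1077t, b = -66 - 310t for integer t.
-3106 ≤ 229 + 1077t ≤ 11316 gives t ∈ [-3, 10], which is 14 values.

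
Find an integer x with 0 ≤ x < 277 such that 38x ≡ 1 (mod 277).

226

gcd(277, 38) = 1  (277 = 7*38 + 11, 38 = 3*11 + 5, 11 = 2*5 + 1, 5 = 5*1).
Back-substituting, 38*(-51) + 277*(7) = 1.
So 38*-51 ≡ 1 (mod 277), and -51 mod 277 = 226.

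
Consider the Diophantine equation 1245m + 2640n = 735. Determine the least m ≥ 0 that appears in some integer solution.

43

gcd(2640, 1245):
  2640 = 2×1245 + 150
  1245 = 8×150 + 45
  150 = 3×45 + 15
  45 = 3×15
so gcd(2640, 1245) = 15.
15 divides 735, so solutions exist.
Back-substitute for Bézout coefficients:
  15 = 150 - 3×45
  ... = 1245×(-53) + 2640×(25)
Scale by 735/15 = 49: (m₀, n₀) = (-2597, 1225).
General solution: m = -2597 + 176t, n = 1225 - 83t for integer t.
m ≥ 0: smallest is -2597 mod 176 = 43 (at t = 15), with n = -20.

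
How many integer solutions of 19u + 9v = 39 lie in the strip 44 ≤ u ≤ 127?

gcd(19, 9) = 1.
By Bézout, 19*(1) + 9*(-2) = 1.
Particular solution: (3, -2).
General solution: u = 3 + 9t, v = -2 - 19t for integer t.
44 ≤ 3 + 9t ≤ 127 gives t ∈ [5, 13], which is 9 values.

9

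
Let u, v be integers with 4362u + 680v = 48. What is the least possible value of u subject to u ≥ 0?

304

gcd(4362, 680):
  4362 = 6×680 + 282
  680 = 2×282 + 116
  282 = 2×116 + 50
  116 = 2×50 + 16
  50 = 3×16 + 2
  16 = 8×2
so gcd(4362, 680) = 2.
2 divides 48, so solutions exist.
Back-substitute for Bézout coefficients:
  2 = 50 - 3×16
  ... = 4362×(41) + 680×(-263)
Scale by 48/2 = 24: (u₀, v₀) = (984, -6312).
General solution: u = 984 + 340t, v = -6312 - 2181t for integer t.
u ≥ 0: smallest is 984 mod 340 = 304 (at t = -2), with v = -1950.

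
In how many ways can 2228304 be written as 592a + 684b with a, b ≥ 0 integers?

gcd(684, 592) = 4  (684 = 1×592 + 92, 592 = 6×92 + 40, 92 = 2×40 + 12, 40 = 3×12 + 4, 12 = 3×4).
Back-substituting, 592×(52) + 684×(-45) = 4.
Scale by 557076: one solution is (28967952, -25068420). Reduce a mod 171: (39, 3224).
General: a = 39 + 171t, b = 3224 - 148t.
a ≥ 0 ⇒ t ≥ 0; b ≥ 0 ⇒ t ≤ 21. So t ∈ [0, 21]: 22 solutions.

22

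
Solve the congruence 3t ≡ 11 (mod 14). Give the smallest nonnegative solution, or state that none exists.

13

gcd(14, 3) = 1  (14 = 4·3 + 2, 3 = 1·2 + 1, 2 = 2·1).
1 divides 11, so solutions exist.
Back-substituting, 3·(5) + 14·(-1) = 1.
So 3·(5) ≡ 1 (mod 14); multiply by 11: t ≡ 55 (mod 14).
Smallest nonnegative: t = 55 mod 14 = 13.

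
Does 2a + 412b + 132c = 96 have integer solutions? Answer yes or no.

yes

gcd(412, 2) = 2.
gcd(2, 132) = 2.
2 divides 96, so integer solutions exist.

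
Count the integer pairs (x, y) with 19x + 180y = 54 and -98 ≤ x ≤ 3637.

21

gcd(180, 19) = 1.
By Bézout, 19*(19) + 180*(-2) = 1.
Particular solution: (126, -13).
General solution: x = 126 + 180t, y = -13 - 19t for integer t.
-98 ≤ 126 + 180t ≤ 3637 gives t ∈ [-1, 19], which is 21 values.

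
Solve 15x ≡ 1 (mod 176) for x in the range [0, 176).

47

gcd(176, 15) = 1.
By Bézout, 15*(47) + 176*(-4) = 1.
So 15*47 ≡ 1 (mod 176), and 47 mod 176 = 47.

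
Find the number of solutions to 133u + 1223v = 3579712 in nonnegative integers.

22

gcd(1223, 133) = 1  (1223 = 9·133 + 26, 133 = 5·26 + 3, 26 = 8·3 + 2, 3 = 1·2 + 1, 2 = 2·1).
Back-substituting, 133·(423) + 1223·(-46) = 1.
Scale by 3579712: one solution is (1514218176, -164666752). Reduce u mod 1223: (1085, 2809).
General: u = 1085 + 1223t, v = 2809 - 133t.
u ≥ 0 ⇒ t ≥ 0; v ≥ 0 ⇒ t ≤ 21. So t ∈ [0, 21]: 22 solutions.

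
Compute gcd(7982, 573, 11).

1

gcd(7982, 573) = 1  (7982 = 13*573 + 533, 573 = 1*533 + 40, 533 = 13*40 + 13, 40 = 3*13 + 1, 13 = 13*1).
gcd(1, 11) = 1.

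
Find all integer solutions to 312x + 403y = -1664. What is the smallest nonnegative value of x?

gcd(403, 312):
  403 = 1*312 + 91
  312 = 3*91 + 39
  91 = 2*39 + 13
  39 = 3*13
so gcd(403, 312) = 13.
13 divides -1664, so solutions exist.
Back-substitute for Bézout coefficients:
  13 = 91 - 2*39
  ... = 312*(-9) + 403*(7)
Scale by -1664/13 = -128: (x₀, y₀) = (1152, -896).
General solution: x = 1152 + 31t, y = -896 - 24t for integer t.
x ≥ 0: smallest is 1152 mod 31 = 5 (at t = -37), with y = -8.

5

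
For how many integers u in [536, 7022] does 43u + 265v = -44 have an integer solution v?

gcd(265, 43) = 1  (265 = 6·43 + 7, 43 = 6·7 + 1, 7 = 7·1).
Back-substituting, 43·(37) + 265·(-6) = 1.
Scale by -44: particular solution (-1628, 264); reduce u mod 265: (227, -37).
General solution: u = 227 + 265t, v = -37 - 43t for integer t.
536 ≤ 227 + 265t ≤ 7022 gives t ∈ [2, 25], which is 24 values.

24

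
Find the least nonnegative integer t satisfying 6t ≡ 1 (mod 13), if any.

11

gcd(13, 6) = 1.
1 divides 1, so solutions exist.
By Bézout, 6*(-2) + 13*(1) = 1.
So 6*(-2) ≡ 1 (mod 13); multiply by 1: t ≡ -2 (mod 13).
Smallest nonnegative: t = -2 mod 13 = 11.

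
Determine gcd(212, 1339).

gcd(1339, 212):
  1339 = 6*212 + 67
  212 = 3*67 + 11
  67 = 6*11 + 1
  11 = 11*1
so gcd(1339, 212) = 1.

1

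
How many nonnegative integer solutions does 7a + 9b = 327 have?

5

gcd(9, 7) = 1  (9 = 1×7 + 2, 7 = 3×2 + 1, 2 = 2×1).
Back-substituting, 7×(4) + 9×(-3) = 1.
Scale by 327: one solution is (1308, -981). Reduce a mod 9: (3, 34).
General: a = 3 + 9t, b = 34 - 7t.
a ≥ 0 ⇒ t ≥ 0; b ≥ 0 ⇒ t ≤ 4. So t ∈ [0, 4]: 5 solutions.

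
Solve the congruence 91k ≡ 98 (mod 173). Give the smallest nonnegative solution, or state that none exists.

41

gcd(173, 91) = 1.
1 divides 98, so solutions exist.
By Bézout, 91×(-19) + 173×(10) = 1.
So 91×(-19) ≡ 1 (mod 173); multiply by 98: k ≡ -1862 (mod 173).
Smallest nonnegative: k = -1862 mod 173 = 41.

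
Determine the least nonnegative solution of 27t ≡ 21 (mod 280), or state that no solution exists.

gcd(280, 27):
  280 = 10×27 + 10
  27 = 2×10 + 7
  10 = 1×7 + 3
  7 = 2×3 + 1
  3 = 3×1
so gcd(280, 27) = 1.
1 divides 21, so solutions exist.
Back-substitute for Bézout coefficients:
  1 = 7 - 2×3
  ... = 27×(83) + 280×(-8)
So 27×(83) ≡ 1 (mod 280); multiply by 21: t ≡ 1743 (mod 280).
Smallest nonnegative: t = 1743 mod 280 = 63.

63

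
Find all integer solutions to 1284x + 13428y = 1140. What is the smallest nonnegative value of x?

346

gcd(13428, 1284):
  13428 = 10*1284 + 588
  1284 = 2*588 + 108
  588 = 5*108 + 48
  108 = 2*48 + 12
  48 = 4*12
so gcd(13428, 1284) = 12.
12 divides 1140, so solutions exist.
Back-substitute for Bézout coefficients:
  12 = 108 - 2*48
  ... = 1284*(251) + 13428*(-24)
Scale by 1140/12 = 95: (x₀, y₀) = (23845, -2280).
General solution: x = 23845 + 1119t, y = -2280 - 107t for integer t.
x ≥ 0: smallest is 23845 mod 1119 = 346 (at t = -21), with y = -33.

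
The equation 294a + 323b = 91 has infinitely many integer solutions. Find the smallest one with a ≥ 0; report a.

8

gcd(323, 294) = 1.
1 divides 91, so solutions exist.
By Bézout, 294×(-78) + 323×(71) = 1.
Scale by 91/1 = 91: (a₀, b₀) = (-7098, 6461).
General solution: a = -7098 + 323t, b = 6461 - 294t for integer t.
a ≥ 0: smallest is -7098 mod 323 = 8 (at t = 22), with b = -7.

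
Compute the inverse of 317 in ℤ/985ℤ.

gcd(985, 317):
  985 = 3*317 + 34
  317 = 9*34 + 11
  34 = 3*11 + 1
  11 = 11*1
so gcd(985, 317) = 1.
Back-substitute for Bézout coefficients:
  1 = 34 - 3*11
  ... = 317*(-87) + 985*(28)
So 317*-87 ≡ 1 (mod 985), and -87 mod 985 = 898.

898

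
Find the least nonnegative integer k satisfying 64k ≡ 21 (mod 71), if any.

gcd(71, 64) = 1.
1 divides 21, so solutions exist.
By Bézout, 64·(10) + 71·(-9) = 1.
So 64·(10) ≡ 1 (mod 71); multiply by 21: k ≡ 210 (mod 71).
Smallest nonnegative: k = 210 mod 71 = 68.

68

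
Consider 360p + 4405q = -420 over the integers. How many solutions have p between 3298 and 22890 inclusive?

gcd(4405, 360):
  4405 = 12*360 + 85
  360 = 4*85 + 20
  85 = 4*20 + 5
  20 = 4*5
so gcd(4405, 360) = 5.
Back-substitute for Bézout coefficients:
  5 = 85 - 4*20
  ... = 360*(-208) + 4405*(17)
Scale by -84: particular solution (17472, -1428); reduce p mod 881: (733, -60).
General solution: p = 733 + 881t, q = -60 - 72t for integer t.
3298 ≤ 733 + 881t ≤ 22890 gives t ∈ [3, 25], which is 23 values.

23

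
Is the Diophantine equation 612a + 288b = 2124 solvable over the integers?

gcd(612, 288) = 36.
36 divides 2124, so integer solutions exist.

yes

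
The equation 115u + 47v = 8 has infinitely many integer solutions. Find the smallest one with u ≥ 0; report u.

gcd(115, 47):
  115 = 2·47 + 21
  47 = 2·21 + 5
  21 = 4·5 + 1
  5 = 5·1
so gcd(115, 47) = 1.
1 divides 8, so solutions exist.
Back-substitute for Bézout coefficients:
  1 = 21 - 4·5
  ... = 115·(9) + 47·(-22)
Scale by 8/1 = 8: (u₀, v₀) = (72, -176).
General solution: u = 72 + 47t, v = -176 - 115t for integer t.
u ≥ 0: smallest is 72 mod 47 = 25 (at t = -1), with v = -61.

25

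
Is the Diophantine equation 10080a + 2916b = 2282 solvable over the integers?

gcd(10080, 2916) = 36  (10080 = 3·2916 + 1332, 2916 = 2·1332 + 252, 1332 = 5·252 + 72, 252 = 3·72 + 36, 72 = 2·36).
36 does not divide 2282 (remainder 14), so no integer solutions.

no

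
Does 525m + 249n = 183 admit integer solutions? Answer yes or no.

gcd(525, 249):
  525 = 2·249 + 27
  249 = 9·27 + 6
  27 = 4·6 + 3
  6 = 2·3
so gcd(525, 249) = 3.
3 divides 183, so integer solutions exist.

yes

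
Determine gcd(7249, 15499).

gcd(15499, 7249):
  15499 = 2·7249 + 1001
  7249 = 7·1001 + 242
  1001 = 4·242 + 33
  242 = 7·33 + 11
  33 = 3·11
so gcd(15499, 7249) = 11.

11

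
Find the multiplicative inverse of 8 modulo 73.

64

gcd(73, 8) = 1.
By Bézout, 8*(-9) + 73*(1) = 1.
So 8*-9 ≡ 1 (mod 73), and -9 mod 73 = 64.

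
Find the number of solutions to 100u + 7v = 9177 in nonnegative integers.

gcd(100, 7) = 1.
By Bézout, 100*(-3) + 7*(43) = 1.
One solution: (0, 1311).
General: u = 0 + 7t, v = 1311 - 100t.
u ≥ 0 ⇒ t ≥ 0; v ≥ 0 ⇒ t ≤ 13. So t ∈ [0, 13]: 14 solutions.

14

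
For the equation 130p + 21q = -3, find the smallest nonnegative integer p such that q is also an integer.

15

gcd(130, 21):
  130 = 6*21 + 4
  21 = 5*4 + 1
  4 = 4*1
so gcd(130, 21) = 1.
1 divides -3, so solutions exist.
Back-substitute for Bézout coefficients:
  1 = 21 - 5*4
  ... = 130*(-5) + 21*(31)
Scale by -3/1 = -3: (p₀, q₀) = (15, -93).
General solution: p = 15 + 21t, q = -93 - 130t for integer t.
p ≥ 0: smallest is 15 mod 21 = 15 (at t = 0), with q = -93.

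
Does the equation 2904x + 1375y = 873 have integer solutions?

no

gcd(2904, 1375) = 11  (2904 = 2×1375 + 154, 1375 = 8×154 + 143, 154 = 1×143 + 11, 143 = 13×11).
11 does not divide 873 (remainder 4), so no integer solutions.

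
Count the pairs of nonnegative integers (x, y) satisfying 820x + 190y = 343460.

22

gcd(820, 190) = 10  (820 = 4×190 + 60, 190 = 3×60 + 10, 60 = 6×10).
Back-substituting, 820×(-3) + 190×(13) = 10.
Scale by 34346: one solution is (-103038, 446498). Reduce x mod 19: (18, 1730).
General: x = 18 + 19t, y = 1730 - 82t.
x ≥ 0 ⇒ t ≥ 0; y ≥ 0 ⇒ t ≤ 21. So t ∈ [0, 21]: 22 solutions.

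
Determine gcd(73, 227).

1

gcd(227, 73):
  227 = 3×73 + 8
  73 = 9×8 + 1
  8 = 8×1
so gcd(227, 73) = 1.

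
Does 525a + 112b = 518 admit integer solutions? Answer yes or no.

gcd(525, 112) = 7  (525 = 4·112 + 77, 112 = 1·77 + 35, 77 = 2·35 + 7, 35 = 5·7).
7 divides 518, so integer solutions exist.

yes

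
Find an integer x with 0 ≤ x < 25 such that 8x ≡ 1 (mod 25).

gcd(25, 8):
  25 = 3×8 + 1
  8 = 8×1
so gcd(25, 8) = 1.
Back-substitute for Bézout coefficients:
  1 = 25 - 3×8
  ... = 8×(-3) + 25×(1)
So 8×-3 ≡ 1 (mod 25), and -3 mod 25 = 22.

22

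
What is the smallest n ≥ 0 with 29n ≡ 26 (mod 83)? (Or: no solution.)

61

gcd(83, 29):
  83 = 2*29 + 25
  29 = 1*25 + 4
  25 = 6*4 + 1
  4 = 4*1
so gcd(83, 29) = 1.
1 divides 26, so solutions exist.
Back-substitute for Bézout coefficients:
  1 = 25 - 6*4
  ... = 29*(-20) + 83*(7)
So 29*(-20) ≡ 1 (mod 83); multiply by 26: n ≡ -520 (mod 83).
Smallest nonnegative: n = -520 mod 83 = 61.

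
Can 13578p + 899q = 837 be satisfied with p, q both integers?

gcd(13578, 899) = 31  (13578 = 15×899 + 93, 899 = 9×93 + 62, 93 = 1×62 + 31, 62 = 2×31).
31 divides 837, so integer solutions exist.

yes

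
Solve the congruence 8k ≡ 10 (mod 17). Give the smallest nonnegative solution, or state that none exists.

14

gcd(17, 8) = 1.
1 divides 10, so solutions exist.
By Bézout, 8·(-2) + 17·(1) = 1.
So 8·(-2) ≡ 1 (mod 17); multiply by 10: k ≡ -20 (mod 17).
Smallest nonnegative: k = -20 mod 17 = 14.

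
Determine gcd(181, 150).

gcd(181, 150):
  181 = 1·150 + 31
  150 = 4·31 + 26
  31 = 1·26 + 5
  26 = 5·5 + 1
  5 = 5·1
so gcd(181, 150) = 1.

1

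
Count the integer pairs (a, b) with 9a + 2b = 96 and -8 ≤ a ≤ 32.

gcd(9, 2) = 1.
By Bézout, 9×(1) + 2×(-4) = 1.
Particular solution: (0, 48).
General solution: a = 0 + 2t, b = 48 - 9t for integer t.
-8 ≤ 0 + 2t ≤ 32 gives t ∈ [-4, 16], which is 21 values.

21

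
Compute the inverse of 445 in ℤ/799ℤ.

gcd(799, 445) = 1.
By Bézout, 445·(-79) + 799·(44) = 1.
So 445·-79 ≡ 1 (mod 799), and -79 mod 799 = 720.

720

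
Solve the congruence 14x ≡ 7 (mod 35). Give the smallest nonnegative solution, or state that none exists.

3

gcd(35, 14) = 7  (35 = 2·14 + 7, 14 = 2·7).
7 divides 7, so solutions exist.
Back-substituting, 14·(-2) + 35·(1) = 7.
So 14·(-2) ≡ 7 (mod 35); multiply by 1: x ≡ -2 (mod 5).
Smallest nonnegative: x = -2 mod 5 = 3.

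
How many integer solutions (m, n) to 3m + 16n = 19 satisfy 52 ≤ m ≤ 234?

gcd(16, 3):
  16 = 5·3 + 1
  3 = 3·1
so gcd(16, 3) = 1.
Back-substitute for Bézout coefficients:
  1 = 16 - 5·3
  ... = 3·(-5) + 16·(1)
Scale by 19: particular solution (-95, 19); reduce m mod 16: (1, 1).
General solution: m = 1 + 16t, n = 1 - 3t for integer t.
52 ≤ 1 + 16t ≤ 234 gives t ∈ [4, 14], which is 11 values.

11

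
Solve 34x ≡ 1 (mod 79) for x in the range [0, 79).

7

gcd(79, 34) = 1.
By Bézout, 34·(7) + 79·(-3) = 1.
So 34·7 ≡ 1 (mod 79), and 7 mod 79 = 7.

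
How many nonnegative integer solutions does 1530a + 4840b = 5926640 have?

gcd(4840, 1530):
  4840 = 3*1530 + 250
  1530 = 6*250 + 30
  250 = 8*30 + 10
  30 = 3*10
so gcd(4840, 1530) = 10.
Back-substitute for Bézout coefficients:
  10 = 250 - 8*30
  ... = 1530*(-155) + 4840*(49)
Scale by 592664: one solution is (-91862920, 29040536). Reduce a mod 484: (280, 1136).
General: a = 280 + 484t, b = 1136 - 153t.
a ≥ 0 ⇒ t ≥ 0; b ≥ 0 ⇒ t ≤ 7. So t ∈ [0, 7]: 8 solutions.

8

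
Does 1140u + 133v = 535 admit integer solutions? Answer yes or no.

gcd(1140, 133) = 19  (1140 = 8·133 + 76, 133 = 1·76 + 57, 76 = 1·57 + 19, 57 = 3·19).
19 does not divide 535 (remainder 3), so no integer solutions.

no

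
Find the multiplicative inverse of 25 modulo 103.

gcd(103, 25):
  103 = 4×25 + 3
  25 = 8×3 + 1
  3 = 3×1
so gcd(103, 25) = 1.
Back-substitute for Bézout coefficients:
  1 = 25 - 8×3
  ... = 25×(33) + 103×(-8)
So 25×33 ≡ 1 (mod 103), and 33 mod 103 = 33.

33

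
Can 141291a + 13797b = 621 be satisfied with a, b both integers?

gcd(141291, 13797):
  141291 = 10·13797 + 3321
  13797 = 4·3321 + 513
  3321 = 6·513 + 243
  513 = 2·243 + 27
  243 = 9·27
so gcd(141291, 13797) = 27.
27 divides 621, so integer solutions exist.

yes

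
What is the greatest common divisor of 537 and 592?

1

gcd(592, 537) = 1  (592 = 1*537 + 55, 537 = 9*55 + 42, 55 = 1*42 + 13, 42 = 3*13 + 3, 13 = 4*3 + 1, 3 = 3*1).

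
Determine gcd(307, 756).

gcd(756, 307):
  756 = 2×307 + 142
  307 = 2×142 + 23
  142 = 6×23 + 4
  23 = 5×4 + 3
  4 = 1×3 + 1
  3 = 3×1
so gcd(756, 307) = 1.

1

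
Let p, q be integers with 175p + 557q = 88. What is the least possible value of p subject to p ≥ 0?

131

gcd(557, 175):
  557 = 3×175 + 32
  175 = 5×32 + 15
  32 = 2×15 + 2
  15 = 7×2 + 1
  2 = 2×1
so gcd(557, 175) = 1.
1 divides 88, so solutions exist.
Back-substitute for Bézout coefficients:
  1 = 15 - 7×2
  ... = 175×(261) + 557×(-82)
Scale by 88/1 = 88: (p₀, q₀) = (22968, -7216).
General solution: p = 22968 + 557t, q = -7216 - 175t for integer t.
p ≥ 0: smallest is 22968 mod 557 = 131 (at t = -41), with q = -41.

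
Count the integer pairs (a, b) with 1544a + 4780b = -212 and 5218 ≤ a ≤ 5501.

gcd(4780, 1544) = 4  (4780 = 3×1544 + 148, 1544 = 10×148 + 64, 148 = 2×64 + 20, 64 = 3×20 + 4, 20 = 5×4).
Back-substituting, 1544×(226) + 4780×(-73) = 4.
Scale by -53: particular solution (-11978, 3869); reduce a mod 1195: (1167, -377).
General solution: a = 1167 + 1195t, b = -377 - 386t for integer t.
5218 ≤ 1167 + 1195t ≤ 5501 gives t ∈ [4, 3], which is 0 values.

0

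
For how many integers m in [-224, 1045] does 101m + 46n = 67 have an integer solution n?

gcd(101, 46) = 1.
By Bézout, 101*(-5) + 46*(11) = 1.
Particular solution: (33, -71).
General solution: m = 33 + 46t, n = -71 - 101t for integer t.
-224 ≤ 33 + 46t ≤ 1045 gives t ∈ [-5, 22], which is 28 values.

28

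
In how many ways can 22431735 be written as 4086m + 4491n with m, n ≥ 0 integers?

gcd(4491, 4086) = 9  (4491 = 1·4086 + 405, 4086 = 10·405 + 36, 405 = 11·36 + 9, 36 = 4·9).
Back-substituting, 4086·(-122) + 4491·(111) = 9.
Scale by 2492415: one solution is (-304074630, 276658065). Reduce m mod 499: (2, 4993).
General: m = 2 + 499t, n = 4993 - 454t.
m ≥ 0 ⇒ t ≥ 0; n ≥ 0 ⇒ t ≤ 10. So t ∈ [0, 10]: 11 solutions.

11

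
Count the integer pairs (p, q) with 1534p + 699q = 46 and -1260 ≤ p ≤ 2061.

5

gcd(1534, 699):
  1534 = 2·699 + 136
  699 = 5·136 + 19
  136 = 7·19 + 3
  19 = 6·3 + 1
  3 = 3·1
so gcd(1534, 699) = 1.
Back-substitute for Bézout coefficients:
  1 = 19 - 6·3
  ... = 1534·(-221) + 699·(485)
Scale by 46: particular solution (-10166, 22310); reduce p mod 699: (319, -700).
General solution: p = 319 + 699t, q = -700 - 1534t for integer t.
-1260 ≤ 319 + 699t ≤ 2061 gives t ∈ [-2, 2], which is 5 values.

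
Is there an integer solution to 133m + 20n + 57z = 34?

yes

gcd(133, 20) = 1.
gcd(1, 57) = 1.
1 divides 34, so integer solutions exist.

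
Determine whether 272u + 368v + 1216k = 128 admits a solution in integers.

gcd(368, 272):
  368 = 1×272 + 96
  272 = 2×96 + 80
  96 = 1×80 + 16
  80 = 5×16
so gcd(368, 272) = 16.
gcd(16, 1216) = 16.
16 divides 128, so integer solutions exist.

yes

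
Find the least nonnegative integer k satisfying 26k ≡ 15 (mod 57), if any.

gcd(57, 26) = 1.
1 divides 15, so solutions exist.
By Bézout, 26*(11) + 57*(-5) = 1.
So 26*(11) ≡ 1 (mod 57); multiply by 15: k ≡ 165 (mod 57).
Smallest nonnegative: k = 165 mod 57 = 51.

51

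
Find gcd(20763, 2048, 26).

gcd(20763, 2048):
  20763 = 10×2048 + 283
  2048 = 7×283 + 67
  283 = 4×67 + 15
  67 = 4×15 + 7
  15 = 2×7 + 1
  7 = 7×1
so gcd(20763, 2048) = 1.
gcd(1, 26) = 1.

1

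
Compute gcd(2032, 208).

16

gcd(2032, 208):
  2032 = 9*208 + 160
  208 = 1*160 + 48
  160 = 3*48 + 16
  48 = 3*16
so gcd(2032, 208) = 16.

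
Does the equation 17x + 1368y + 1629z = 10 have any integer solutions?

gcd(1368, 17) = 1  (1368 = 80×17 + 8, 17 = 2×8 + 1, 8 = 8×1).
gcd(1, 1629) = 1.
1 divides 10, so integer solutions exist.

yes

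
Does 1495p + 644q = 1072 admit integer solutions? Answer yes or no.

no

gcd(1495, 644):
  1495 = 2*644 + 207
  644 = 3*207 + 23
  207 = 9*23
so gcd(1495, 644) = 23.
23 does not divide 1072 (remainder 14), so no integer solutions.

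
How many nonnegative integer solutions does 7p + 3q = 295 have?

gcd(7, 3) = 1.
By Bézout, 7·(1) + 3·(-2) = 1.
One solution: (1, 96).
General: p = 1 + 3t, q = 96 - 7t.
p ≥ 0 ⇒ t ≥ 0; q ≥ 0 ⇒ t ≤ 13. So t ∈ [0, 13]: 14 solutions.

14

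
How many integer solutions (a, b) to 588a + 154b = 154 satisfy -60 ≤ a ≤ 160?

gcd(588, 154):
  588 = 3*154 + 126
  154 = 1*126 + 28
  126 = 4*28 + 14
  28 = 2*14
so gcd(588, 154) = 14.
Back-substitute for Bézout coefficients:
  14 = 126 - 4*28
  ... = 588*(5) + 154*(-19)
Scale by 11: particular solution (55, -209); reduce a mod 11: (0, 1).
General solution: a = 0 + 11t, b = 1 - 42t for integer t.
-60 ≤ 0 + 11t ≤ 160 gives t ∈ [-5, 14], which is 20 values.

20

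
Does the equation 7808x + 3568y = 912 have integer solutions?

gcd(7808, 3568) = 16  (7808 = 2×3568 + 672, 3568 = 5×672 + 208, 672 = 3×208 + 48, 208 = 4×48 + 16, 48 = 3×16).
16 divides 912, so integer solutions exist.

yes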